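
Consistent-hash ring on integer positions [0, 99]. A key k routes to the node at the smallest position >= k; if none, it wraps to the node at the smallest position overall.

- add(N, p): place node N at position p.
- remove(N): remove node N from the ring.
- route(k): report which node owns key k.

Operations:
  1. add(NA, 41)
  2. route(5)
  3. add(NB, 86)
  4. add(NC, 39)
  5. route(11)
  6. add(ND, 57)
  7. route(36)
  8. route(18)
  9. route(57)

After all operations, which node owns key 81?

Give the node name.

Op 1: add NA@41 -> ring=[41:NA]
Op 2: route key 5: smallest pos >= 5 is 41 -> NA
Op 3: add NB@86 -> ring=[41:NA,86:NB]
Op 4: add NC@39 -> ring=[39:NC,41:NA,86:NB]
Op 5: route key 11: smallest pos >= 11 is 39 -> NC
Op 6: add ND@57 -> ring=[39:NC,41:NA,57:ND,86:NB]
Op 7: route key 36: smallest pos >= 36 is 39 -> NC
Op 8: route key 18: smallest pos >= 18 is 39 -> NC
Op 9: route key 57: smallest pos >= 57 is 57 -> ND
Final route key 81: smallest pos >= 81 is 86 -> NB

Answer: NB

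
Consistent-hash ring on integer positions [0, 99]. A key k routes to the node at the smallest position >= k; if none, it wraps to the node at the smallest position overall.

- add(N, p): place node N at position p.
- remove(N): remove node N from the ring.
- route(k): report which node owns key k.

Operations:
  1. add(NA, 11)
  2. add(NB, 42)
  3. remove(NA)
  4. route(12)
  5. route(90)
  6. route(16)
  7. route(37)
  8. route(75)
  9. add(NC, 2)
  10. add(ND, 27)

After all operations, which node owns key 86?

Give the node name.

Answer: NC

Derivation:
Op 1: add NA@11 -> ring=[11:NA]
Op 2: add NB@42 -> ring=[11:NA,42:NB]
Op 3: remove NA -> ring=[42:NB]
Op 4: route key 12: smallest pos >= 12 is 42 -> NB
Op 5: route key 90: none >= 90, wrap to smallest pos 42 -> NB
Op 6: route key 16: smallest pos >= 16 is 42 -> NB
Op 7: route key 37: smallest pos >= 37 is 42 -> NB
Op 8: route key 75: none >= 75, wrap to smallest pos 42 -> NB
Op 9: add NC@2 -> ring=[2:NC,42:NB]
Op 10: add ND@27 -> ring=[2:NC,27:ND,42:NB]
Final route key 86: none >= 86, wrap to smallest pos 2 -> NC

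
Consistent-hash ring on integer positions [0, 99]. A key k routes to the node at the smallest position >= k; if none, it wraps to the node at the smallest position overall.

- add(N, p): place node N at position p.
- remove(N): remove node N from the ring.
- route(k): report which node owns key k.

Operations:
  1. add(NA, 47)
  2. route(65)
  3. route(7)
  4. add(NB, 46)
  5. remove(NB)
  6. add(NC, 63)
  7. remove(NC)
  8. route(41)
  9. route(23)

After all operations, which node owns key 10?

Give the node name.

Answer: NA

Derivation:
Op 1: add NA@47 -> ring=[47:NA]
Op 2: route key 65: none >= 65, wrap to smallest pos 47 -> NA
Op 3: route key 7: smallest pos >= 7 is 47 -> NA
Op 4: add NB@46 -> ring=[46:NB,47:NA]
Op 5: remove NB -> ring=[47:NA]
Op 6: add NC@63 -> ring=[47:NA,63:NC]
Op 7: remove NC -> ring=[47:NA]
Op 8: route key 41: smallest pos >= 41 is 47 -> NA
Op 9: route key 23: smallest pos >= 23 is 47 -> NA
Final route key 10: smallest pos >= 10 is 47 -> NA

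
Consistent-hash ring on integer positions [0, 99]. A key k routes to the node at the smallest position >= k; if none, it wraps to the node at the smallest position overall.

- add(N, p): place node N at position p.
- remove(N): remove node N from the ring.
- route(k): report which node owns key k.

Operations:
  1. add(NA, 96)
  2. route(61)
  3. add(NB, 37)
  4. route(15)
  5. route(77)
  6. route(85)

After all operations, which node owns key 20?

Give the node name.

Answer: NB

Derivation:
Op 1: add NA@96 -> ring=[96:NA]
Op 2: route key 61: smallest pos >= 61 is 96 -> NA
Op 3: add NB@37 -> ring=[37:NB,96:NA]
Op 4: route key 15: smallest pos >= 15 is 37 -> NB
Op 5: route key 77: smallest pos >= 77 is 96 -> NA
Op 6: route key 85: smallest pos >= 85 is 96 -> NA
Final route key 20: smallest pos >= 20 is 37 -> NB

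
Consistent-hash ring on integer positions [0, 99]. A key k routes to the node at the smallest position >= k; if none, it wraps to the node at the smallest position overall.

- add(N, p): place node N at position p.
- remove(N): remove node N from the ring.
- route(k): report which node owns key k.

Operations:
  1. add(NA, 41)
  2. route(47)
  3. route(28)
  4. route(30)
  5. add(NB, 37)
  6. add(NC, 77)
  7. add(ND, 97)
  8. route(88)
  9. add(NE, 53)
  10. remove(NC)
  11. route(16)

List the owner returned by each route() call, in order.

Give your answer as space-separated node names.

Answer: NA NA NA ND NB

Derivation:
Op 1: add NA@41 -> ring=[41:NA]
Op 2: route key 47: none >= 47, wrap to smallest pos 41 -> NA
Op 3: route key 28: smallest pos >= 28 is 41 -> NA
Op 4: route key 30: smallest pos >= 30 is 41 -> NA
Op 5: add NB@37 -> ring=[37:NB,41:NA]
Op 6: add NC@77 -> ring=[37:NB,41:NA,77:NC]
Op 7: add ND@97 -> ring=[37:NB,41:NA,77:NC,97:ND]
Op 8: route key 88: smallest pos >= 88 is 97 -> ND
Op 9: add NE@53 -> ring=[37:NB,41:NA,53:NE,77:NC,97:ND]
Op 10: remove NC -> ring=[37:NB,41:NA,53:NE,97:ND]
Op 11: route key 16: smallest pos >= 16 is 37 -> NB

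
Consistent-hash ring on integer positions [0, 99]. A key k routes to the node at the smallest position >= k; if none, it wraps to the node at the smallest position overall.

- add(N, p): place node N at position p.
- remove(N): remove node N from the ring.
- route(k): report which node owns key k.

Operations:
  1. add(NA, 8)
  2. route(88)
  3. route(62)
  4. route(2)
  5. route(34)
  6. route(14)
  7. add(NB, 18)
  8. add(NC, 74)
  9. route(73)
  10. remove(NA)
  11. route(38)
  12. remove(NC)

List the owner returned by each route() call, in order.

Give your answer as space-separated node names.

Op 1: add NA@8 -> ring=[8:NA]
Op 2: route key 88: none >= 88, wrap to smallest pos 8 -> NA
Op 3: route key 62: none >= 62, wrap to smallest pos 8 -> NA
Op 4: route key 2: smallest pos >= 2 is 8 -> NA
Op 5: route key 34: none >= 34, wrap to smallest pos 8 -> NA
Op 6: route key 14: none >= 14, wrap to smallest pos 8 -> NA
Op 7: add NB@18 -> ring=[8:NA,18:NB]
Op 8: add NC@74 -> ring=[8:NA,18:NB,74:NC]
Op 9: route key 73: smallest pos >= 73 is 74 -> NC
Op 10: remove NA -> ring=[18:NB,74:NC]
Op 11: route key 38: smallest pos >= 38 is 74 -> NC
Op 12: remove NC -> ring=[18:NB]

Answer: NA NA NA NA NA NC NC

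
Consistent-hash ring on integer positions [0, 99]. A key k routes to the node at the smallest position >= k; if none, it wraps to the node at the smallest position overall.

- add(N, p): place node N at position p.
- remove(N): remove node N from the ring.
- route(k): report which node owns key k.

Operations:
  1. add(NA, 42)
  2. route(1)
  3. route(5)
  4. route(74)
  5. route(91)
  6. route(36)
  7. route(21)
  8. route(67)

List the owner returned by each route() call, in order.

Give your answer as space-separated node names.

Answer: NA NA NA NA NA NA NA

Derivation:
Op 1: add NA@42 -> ring=[42:NA]
Op 2: route key 1: smallest pos >= 1 is 42 -> NA
Op 3: route key 5: smallest pos >= 5 is 42 -> NA
Op 4: route key 74: none >= 74, wrap to smallest pos 42 -> NA
Op 5: route key 91: none >= 91, wrap to smallest pos 42 -> NA
Op 6: route key 36: smallest pos >= 36 is 42 -> NA
Op 7: route key 21: smallest pos >= 21 is 42 -> NA
Op 8: route key 67: none >= 67, wrap to smallest pos 42 -> NA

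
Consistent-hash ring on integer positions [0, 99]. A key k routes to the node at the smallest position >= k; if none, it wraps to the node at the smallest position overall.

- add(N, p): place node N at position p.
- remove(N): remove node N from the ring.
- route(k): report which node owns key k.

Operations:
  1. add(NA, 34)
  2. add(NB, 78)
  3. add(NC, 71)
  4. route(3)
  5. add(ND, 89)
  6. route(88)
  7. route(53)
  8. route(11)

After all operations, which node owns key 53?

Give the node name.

Answer: NC

Derivation:
Op 1: add NA@34 -> ring=[34:NA]
Op 2: add NB@78 -> ring=[34:NA,78:NB]
Op 3: add NC@71 -> ring=[34:NA,71:NC,78:NB]
Op 4: route key 3: smallest pos >= 3 is 34 -> NA
Op 5: add ND@89 -> ring=[34:NA,71:NC,78:NB,89:ND]
Op 6: route key 88: smallest pos >= 88 is 89 -> ND
Op 7: route key 53: smallest pos >= 53 is 71 -> NC
Op 8: route key 11: smallest pos >= 11 is 34 -> NA
Final route key 53: smallest pos >= 53 is 71 -> NC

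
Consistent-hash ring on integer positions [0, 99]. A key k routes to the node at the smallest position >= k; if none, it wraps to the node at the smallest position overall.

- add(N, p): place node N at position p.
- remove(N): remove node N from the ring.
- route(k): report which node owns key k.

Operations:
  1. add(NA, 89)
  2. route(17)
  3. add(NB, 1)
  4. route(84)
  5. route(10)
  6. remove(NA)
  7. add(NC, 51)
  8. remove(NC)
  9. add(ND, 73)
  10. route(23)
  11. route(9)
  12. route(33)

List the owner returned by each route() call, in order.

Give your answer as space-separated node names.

Op 1: add NA@89 -> ring=[89:NA]
Op 2: route key 17: smallest pos >= 17 is 89 -> NA
Op 3: add NB@1 -> ring=[1:NB,89:NA]
Op 4: route key 84: smallest pos >= 84 is 89 -> NA
Op 5: route key 10: smallest pos >= 10 is 89 -> NA
Op 6: remove NA -> ring=[1:NB]
Op 7: add NC@51 -> ring=[1:NB,51:NC]
Op 8: remove NC -> ring=[1:NB]
Op 9: add ND@73 -> ring=[1:NB,73:ND]
Op 10: route key 23: smallest pos >= 23 is 73 -> ND
Op 11: route key 9: smallest pos >= 9 is 73 -> ND
Op 12: route key 33: smallest pos >= 33 is 73 -> ND

Answer: NA NA NA ND ND ND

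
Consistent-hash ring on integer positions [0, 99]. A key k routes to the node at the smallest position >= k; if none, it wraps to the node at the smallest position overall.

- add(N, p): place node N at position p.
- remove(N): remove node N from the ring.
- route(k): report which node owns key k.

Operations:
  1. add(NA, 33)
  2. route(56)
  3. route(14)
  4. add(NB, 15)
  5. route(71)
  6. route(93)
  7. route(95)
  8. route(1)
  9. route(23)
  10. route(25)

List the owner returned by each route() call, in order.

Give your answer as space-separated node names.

Answer: NA NA NB NB NB NB NA NA

Derivation:
Op 1: add NA@33 -> ring=[33:NA]
Op 2: route key 56: none >= 56, wrap to smallest pos 33 -> NA
Op 3: route key 14: smallest pos >= 14 is 33 -> NA
Op 4: add NB@15 -> ring=[15:NB,33:NA]
Op 5: route key 71: none >= 71, wrap to smallest pos 15 -> NB
Op 6: route key 93: none >= 93, wrap to smallest pos 15 -> NB
Op 7: route key 95: none >= 95, wrap to smallest pos 15 -> NB
Op 8: route key 1: smallest pos >= 1 is 15 -> NB
Op 9: route key 23: smallest pos >= 23 is 33 -> NA
Op 10: route key 25: smallest pos >= 25 is 33 -> NA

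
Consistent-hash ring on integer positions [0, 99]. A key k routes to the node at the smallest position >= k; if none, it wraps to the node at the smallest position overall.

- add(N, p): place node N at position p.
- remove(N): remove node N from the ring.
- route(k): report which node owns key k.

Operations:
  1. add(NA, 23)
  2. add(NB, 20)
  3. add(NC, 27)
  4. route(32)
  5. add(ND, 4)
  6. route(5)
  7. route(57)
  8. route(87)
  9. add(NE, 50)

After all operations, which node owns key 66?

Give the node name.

Answer: ND

Derivation:
Op 1: add NA@23 -> ring=[23:NA]
Op 2: add NB@20 -> ring=[20:NB,23:NA]
Op 3: add NC@27 -> ring=[20:NB,23:NA,27:NC]
Op 4: route key 32: none >= 32, wrap to smallest pos 20 -> NB
Op 5: add ND@4 -> ring=[4:ND,20:NB,23:NA,27:NC]
Op 6: route key 5: smallest pos >= 5 is 20 -> NB
Op 7: route key 57: none >= 57, wrap to smallest pos 4 -> ND
Op 8: route key 87: none >= 87, wrap to smallest pos 4 -> ND
Op 9: add NE@50 -> ring=[4:ND,20:NB,23:NA,27:NC,50:NE]
Final route key 66: none >= 66, wrap to smallest pos 4 -> ND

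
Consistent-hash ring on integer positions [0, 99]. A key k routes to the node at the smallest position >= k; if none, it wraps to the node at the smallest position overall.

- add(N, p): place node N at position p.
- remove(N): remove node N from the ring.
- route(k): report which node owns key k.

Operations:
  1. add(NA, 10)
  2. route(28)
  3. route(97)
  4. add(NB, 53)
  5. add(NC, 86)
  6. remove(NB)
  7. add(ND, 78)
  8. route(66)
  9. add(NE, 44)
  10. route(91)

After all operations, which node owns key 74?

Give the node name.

Answer: ND

Derivation:
Op 1: add NA@10 -> ring=[10:NA]
Op 2: route key 28: none >= 28, wrap to smallest pos 10 -> NA
Op 3: route key 97: none >= 97, wrap to smallest pos 10 -> NA
Op 4: add NB@53 -> ring=[10:NA,53:NB]
Op 5: add NC@86 -> ring=[10:NA,53:NB,86:NC]
Op 6: remove NB -> ring=[10:NA,86:NC]
Op 7: add ND@78 -> ring=[10:NA,78:ND,86:NC]
Op 8: route key 66: smallest pos >= 66 is 78 -> ND
Op 9: add NE@44 -> ring=[10:NA,44:NE,78:ND,86:NC]
Op 10: route key 91: none >= 91, wrap to smallest pos 10 -> NA
Final route key 74: smallest pos >= 74 is 78 -> ND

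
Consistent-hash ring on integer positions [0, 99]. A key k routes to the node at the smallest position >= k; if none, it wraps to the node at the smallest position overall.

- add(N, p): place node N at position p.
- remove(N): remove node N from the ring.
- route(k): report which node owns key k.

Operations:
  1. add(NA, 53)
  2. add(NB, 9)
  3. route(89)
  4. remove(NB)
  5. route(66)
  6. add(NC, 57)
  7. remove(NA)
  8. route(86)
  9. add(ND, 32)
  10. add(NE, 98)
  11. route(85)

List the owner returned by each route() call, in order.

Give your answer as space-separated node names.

Answer: NB NA NC NE

Derivation:
Op 1: add NA@53 -> ring=[53:NA]
Op 2: add NB@9 -> ring=[9:NB,53:NA]
Op 3: route key 89: none >= 89, wrap to smallest pos 9 -> NB
Op 4: remove NB -> ring=[53:NA]
Op 5: route key 66: none >= 66, wrap to smallest pos 53 -> NA
Op 6: add NC@57 -> ring=[53:NA,57:NC]
Op 7: remove NA -> ring=[57:NC]
Op 8: route key 86: none >= 86, wrap to smallest pos 57 -> NC
Op 9: add ND@32 -> ring=[32:ND,57:NC]
Op 10: add NE@98 -> ring=[32:ND,57:NC,98:NE]
Op 11: route key 85: smallest pos >= 85 is 98 -> NE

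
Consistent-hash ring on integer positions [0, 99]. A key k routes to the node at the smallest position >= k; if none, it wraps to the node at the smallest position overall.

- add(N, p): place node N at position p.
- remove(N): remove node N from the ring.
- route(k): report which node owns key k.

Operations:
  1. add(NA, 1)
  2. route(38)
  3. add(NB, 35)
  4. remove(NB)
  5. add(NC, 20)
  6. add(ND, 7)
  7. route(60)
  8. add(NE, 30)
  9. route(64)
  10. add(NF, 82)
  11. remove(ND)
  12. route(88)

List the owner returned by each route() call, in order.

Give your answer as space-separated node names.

Answer: NA NA NA NA

Derivation:
Op 1: add NA@1 -> ring=[1:NA]
Op 2: route key 38: none >= 38, wrap to smallest pos 1 -> NA
Op 3: add NB@35 -> ring=[1:NA,35:NB]
Op 4: remove NB -> ring=[1:NA]
Op 5: add NC@20 -> ring=[1:NA,20:NC]
Op 6: add ND@7 -> ring=[1:NA,7:ND,20:NC]
Op 7: route key 60: none >= 60, wrap to smallest pos 1 -> NA
Op 8: add NE@30 -> ring=[1:NA,7:ND,20:NC,30:NE]
Op 9: route key 64: none >= 64, wrap to smallest pos 1 -> NA
Op 10: add NF@82 -> ring=[1:NA,7:ND,20:NC,30:NE,82:NF]
Op 11: remove ND -> ring=[1:NA,20:NC,30:NE,82:NF]
Op 12: route key 88: none >= 88, wrap to smallest pos 1 -> NA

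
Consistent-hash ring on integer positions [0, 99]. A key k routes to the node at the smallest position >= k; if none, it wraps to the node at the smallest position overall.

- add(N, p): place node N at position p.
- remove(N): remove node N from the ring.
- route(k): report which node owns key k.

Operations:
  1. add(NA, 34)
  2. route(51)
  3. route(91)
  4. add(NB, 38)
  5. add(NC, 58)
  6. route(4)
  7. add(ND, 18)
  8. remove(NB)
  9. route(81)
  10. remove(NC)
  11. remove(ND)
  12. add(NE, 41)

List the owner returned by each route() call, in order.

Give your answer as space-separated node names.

Answer: NA NA NA ND

Derivation:
Op 1: add NA@34 -> ring=[34:NA]
Op 2: route key 51: none >= 51, wrap to smallest pos 34 -> NA
Op 3: route key 91: none >= 91, wrap to smallest pos 34 -> NA
Op 4: add NB@38 -> ring=[34:NA,38:NB]
Op 5: add NC@58 -> ring=[34:NA,38:NB,58:NC]
Op 6: route key 4: smallest pos >= 4 is 34 -> NA
Op 7: add ND@18 -> ring=[18:ND,34:NA,38:NB,58:NC]
Op 8: remove NB -> ring=[18:ND,34:NA,58:NC]
Op 9: route key 81: none >= 81, wrap to smallest pos 18 -> ND
Op 10: remove NC -> ring=[18:ND,34:NA]
Op 11: remove ND -> ring=[34:NA]
Op 12: add NE@41 -> ring=[34:NA,41:NE]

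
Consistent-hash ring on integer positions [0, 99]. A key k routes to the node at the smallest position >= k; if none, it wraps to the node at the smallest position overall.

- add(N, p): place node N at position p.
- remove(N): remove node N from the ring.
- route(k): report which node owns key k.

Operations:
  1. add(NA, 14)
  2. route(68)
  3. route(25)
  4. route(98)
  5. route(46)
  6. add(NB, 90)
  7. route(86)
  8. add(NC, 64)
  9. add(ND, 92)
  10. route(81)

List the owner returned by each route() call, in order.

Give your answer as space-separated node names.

Answer: NA NA NA NA NB NB

Derivation:
Op 1: add NA@14 -> ring=[14:NA]
Op 2: route key 68: none >= 68, wrap to smallest pos 14 -> NA
Op 3: route key 25: none >= 25, wrap to smallest pos 14 -> NA
Op 4: route key 98: none >= 98, wrap to smallest pos 14 -> NA
Op 5: route key 46: none >= 46, wrap to smallest pos 14 -> NA
Op 6: add NB@90 -> ring=[14:NA,90:NB]
Op 7: route key 86: smallest pos >= 86 is 90 -> NB
Op 8: add NC@64 -> ring=[14:NA,64:NC,90:NB]
Op 9: add ND@92 -> ring=[14:NA,64:NC,90:NB,92:ND]
Op 10: route key 81: smallest pos >= 81 is 90 -> NB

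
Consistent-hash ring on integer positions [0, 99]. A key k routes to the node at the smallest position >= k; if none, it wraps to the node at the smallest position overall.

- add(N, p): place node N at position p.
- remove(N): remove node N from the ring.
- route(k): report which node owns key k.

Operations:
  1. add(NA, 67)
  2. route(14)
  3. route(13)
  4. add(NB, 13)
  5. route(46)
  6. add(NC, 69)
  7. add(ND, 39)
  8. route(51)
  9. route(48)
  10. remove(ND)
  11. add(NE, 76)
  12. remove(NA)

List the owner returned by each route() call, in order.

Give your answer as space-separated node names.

Answer: NA NA NA NA NA

Derivation:
Op 1: add NA@67 -> ring=[67:NA]
Op 2: route key 14: smallest pos >= 14 is 67 -> NA
Op 3: route key 13: smallest pos >= 13 is 67 -> NA
Op 4: add NB@13 -> ring=[13:NB,67:NA]
Op 5: route key 46: smallest pos >= 46 is 67 -> NA
Op 6: add NC@69 -> ring=[13:NB,67:NA,69:NC]
Op 7: add ND@39 -> ring=[13:NB,39:ND,67:NA,69:NC]
Op 8: route key 51: smallest pos >= 51 is 67 -> NA
Op 9: route key 48: smallest pos >= 48 is 67 -> NA
Op 10: remove ND -> ring=[13:NB,67:NA,69:NC]
Op 11: add NE@76 -> ring=[13:NB,67:NA,69:NC,76:NE]
Op 12: remove NA -> ring=[13:NB,69:NC,76:NE]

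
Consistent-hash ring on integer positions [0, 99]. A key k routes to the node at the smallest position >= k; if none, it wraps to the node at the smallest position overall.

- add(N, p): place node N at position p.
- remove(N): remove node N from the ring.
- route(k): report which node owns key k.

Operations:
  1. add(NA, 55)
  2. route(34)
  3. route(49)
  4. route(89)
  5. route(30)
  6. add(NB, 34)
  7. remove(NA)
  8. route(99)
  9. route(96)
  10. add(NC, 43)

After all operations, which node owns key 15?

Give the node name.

Answer: NB

Derivation:
Op 1: add NA@55 -> ring=[55:NA]
Op 2: route key 34: smallest pos >= 34 is 55 -> NA
Op 3: route key 49: smallest pos >= 49 is 55 -> NA
Op 4: route key 89: none >= 89, wrap to smallest pos 55 -> NA
Op 5: route key 30: smallest pos >= 30 is 55 -> NA
Op 6: add NB@34 -> ring=[34:NB,55:NA]
Op 7: remove NA -> ring=[34:NB]
Op 8: route key 99: none >= 99, wrap to smallest pos 34 -> NB
Op 9: route key 96: none >= 96, wrap to smallest pos 34 -> NB
Op 10: add NC@43 -> ring=[34:NB,43:NC]
Final route key 15: smallest pos >= 15 is 34 -> NB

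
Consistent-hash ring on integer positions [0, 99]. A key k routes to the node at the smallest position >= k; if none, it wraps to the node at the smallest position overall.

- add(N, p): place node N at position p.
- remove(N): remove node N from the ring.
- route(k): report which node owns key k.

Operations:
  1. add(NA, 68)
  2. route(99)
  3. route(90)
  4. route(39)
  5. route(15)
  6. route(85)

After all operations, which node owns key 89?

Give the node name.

Op 1: add NA@68 -> ring=[68:NA]
Op 2: route key 99: none >= 99, wrap to smallest pos 68 -> NA
Op 3: route key 90: none >= 90, wrap to smallest pos 68 -> NA
Op 4: route key 39: smallest pos >= 39 is 68 -> NA
Op 5: route key 15: smallest pos >= 15 is 68 -> NA
Op 6: route key 85: none >= 85, wrap to smallest pos 68 -> NA
Final route key 89: none >= 89, wrap to smallest pos 68 -> NA

Answer: NA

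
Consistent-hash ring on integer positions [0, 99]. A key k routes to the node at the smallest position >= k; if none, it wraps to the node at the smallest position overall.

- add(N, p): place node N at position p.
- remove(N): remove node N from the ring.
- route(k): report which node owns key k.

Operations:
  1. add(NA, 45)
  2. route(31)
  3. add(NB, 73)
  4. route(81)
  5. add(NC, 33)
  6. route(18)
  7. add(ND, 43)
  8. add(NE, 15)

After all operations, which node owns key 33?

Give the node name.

Answer: NC

Derivation:
Op 1: add NA@45 -> ring=[45:NA]
Op 2: route key 31: smallest pos >= 31 is 45 -> NA
Op 3: add NB@73 -> ring=[45:NA,73:NB]
Op 4: route key 81: none >= 81, wrap to smallest pos 45 -> NA
Op 5: add NC@33 -> ring=[33:NC,45:NA,73:NB]
Op 6: route key 18: smallest pos >= 18 is 33 -> NC
Op 7: add ND@43 -> ring=[33:NC,43:ND,45:NA,73:NB]
Op 8: add NE@15 -> ring=[15:NE,33:NC,43:ND,45:NA,73:NB]
Final route key 33: smallest pos >= 33 is 33 -> NC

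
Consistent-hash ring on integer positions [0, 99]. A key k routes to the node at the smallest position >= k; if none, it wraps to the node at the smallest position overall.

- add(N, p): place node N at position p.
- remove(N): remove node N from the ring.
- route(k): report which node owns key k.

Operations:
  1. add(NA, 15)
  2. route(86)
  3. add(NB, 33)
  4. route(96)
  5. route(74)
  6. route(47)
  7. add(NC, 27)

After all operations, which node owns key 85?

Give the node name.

Answer: NA

Derivation:
Op 1: add NA@15 -> ring=[15:NA]
Op 2: route key 86: none >= 86, wrap to smallest pos 15 -> NA
Op 3: add NB@33 -> ring=[15:NA,33:NB]
Op 4: route key 96: none >= 96, wrap to smallest pos 15 -> NA
Op 5: route key 74: none >= 74, wrap to smallest pos 15 -> NA
Op 6: route key 47: none >= 47, wrap to smallest pos 15 -> NA
Op 7: add NC@27 -> ring=[15:NA,27:NC,33:NB]
Final route key 85: none >= 85, wrap to smallest pos 15 -> NA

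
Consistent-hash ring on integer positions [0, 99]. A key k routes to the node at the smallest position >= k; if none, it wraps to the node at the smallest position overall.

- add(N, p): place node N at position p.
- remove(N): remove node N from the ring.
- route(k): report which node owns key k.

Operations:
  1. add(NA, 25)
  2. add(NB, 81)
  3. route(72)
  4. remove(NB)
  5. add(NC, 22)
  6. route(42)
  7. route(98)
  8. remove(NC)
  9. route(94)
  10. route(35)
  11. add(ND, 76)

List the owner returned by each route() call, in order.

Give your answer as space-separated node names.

Op 1: add NA@25 -> ring=[25:NA]
Op 2: add NB@81 -> ring=[25:NA,81:NB]
Op 3: route key 72: smallest pos >= 72 is 81 -> NB
Op 4: remove NB -> ring=[25:NA]
Op 5: add NC@22 -> ring=[22:NC,25:NA]
Op 6: route key 42: none >= 42, wrap to smallest pos 22 -> NC
Op 7: route key 98: none >= 98, wrap to smallest pos 22 -> NC
Op 8: remove NC -> ring=[25:NA]
Op 9: route key 94: none >= 94, wrap to smallest pos 25 -> NA
Op 10: route key 35: none >= 35, wrap to smallest pos 25 -> NA
Op 11: add ND@76 -> ring=[25:NA,76:ND]

Answer: NB NC NC NA NA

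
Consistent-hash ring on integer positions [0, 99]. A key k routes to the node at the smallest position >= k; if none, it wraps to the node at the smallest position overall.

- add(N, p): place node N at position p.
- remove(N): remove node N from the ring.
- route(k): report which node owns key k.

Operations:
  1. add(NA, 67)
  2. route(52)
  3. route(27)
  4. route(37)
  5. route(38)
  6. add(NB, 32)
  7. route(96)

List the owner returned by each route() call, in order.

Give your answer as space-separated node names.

Answer: NA NA NA NA NB

Derivation:
Op 1: add NA@67 -> ring=[67:NA]
Op 2: route key 52: smallest pos >= 52 is 67 -> NA
Op 3: route key 27: smallest pos >= 27 is 67 -> NA
Op 4: route key 37: smallest pos >= 37 is 67 -> NA
Op 5: route key 38: smallest pos >= 38 is 67 -> NA
Op 6: add NB@32 -> ring=[32:NB,67:NA]
Op 7: route key 96: none >= 96, wrap to smallest pos 32 -> NB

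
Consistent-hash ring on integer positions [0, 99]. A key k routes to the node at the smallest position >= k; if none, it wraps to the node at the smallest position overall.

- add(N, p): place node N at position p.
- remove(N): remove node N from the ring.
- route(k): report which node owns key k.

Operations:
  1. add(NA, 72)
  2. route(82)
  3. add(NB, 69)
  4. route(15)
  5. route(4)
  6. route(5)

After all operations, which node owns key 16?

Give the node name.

Answer: NB

Derivation:
Op 1: add NA@72 -> ring=[72:NA]
Op 2: route key 82: none >= 82, wrap to smallest pos 72 -> NA
Op 3: add NB@69 -> ring=[69:NB,72:NA]
Op 4: route key 15: smallest pos >= 15 is 69 -> NB
Op 5: route key 4: smallest pos >= 4 is 69 -> NB
Op 6: route key 5: smallest pos >= 5 is 69 -> NB
Final route key 16: smallest pos >= 16 is 69 -> NB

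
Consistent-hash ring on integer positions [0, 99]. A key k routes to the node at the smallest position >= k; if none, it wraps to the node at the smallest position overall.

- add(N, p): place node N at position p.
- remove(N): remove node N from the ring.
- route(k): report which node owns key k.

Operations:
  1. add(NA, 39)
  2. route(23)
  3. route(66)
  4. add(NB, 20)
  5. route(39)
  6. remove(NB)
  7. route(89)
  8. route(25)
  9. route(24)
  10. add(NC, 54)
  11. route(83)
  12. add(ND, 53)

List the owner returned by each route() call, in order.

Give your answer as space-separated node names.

Op 1: add NA@39 -> ring=[39:NA]
Op 2: route key 23: smallest pos >= 23 is 39 -> NA
Op 3: route key 66: none >= 66, wrap to smallest pos 39 -> NA
Op 4: add NB@20 -> ring=[20:NB,39:NA]
Op 5: route key 39: smallest pos >= 39 is 39 -> NA
Op 6: remove NB -> ring=[39:NA]
Op 7: route key 89: none >= 89, wrap to smallest pos 39 -> NA
Op 8: route key 25: smallest pos >= 25 is 39 -> NA
Op 9: route key 24: smallest pos >= 24 is 39 -> NA
Op 10: add NC@54 -> ring=[39:NA,54:NC]
Op 11: route key 83: none >= 83, wrap to smallest pos 39 -> NA
Op 12: add ND@53 -> ring=[39:NA,53:ND,54:NC]

Answer: NA NA NA NA NA NA NA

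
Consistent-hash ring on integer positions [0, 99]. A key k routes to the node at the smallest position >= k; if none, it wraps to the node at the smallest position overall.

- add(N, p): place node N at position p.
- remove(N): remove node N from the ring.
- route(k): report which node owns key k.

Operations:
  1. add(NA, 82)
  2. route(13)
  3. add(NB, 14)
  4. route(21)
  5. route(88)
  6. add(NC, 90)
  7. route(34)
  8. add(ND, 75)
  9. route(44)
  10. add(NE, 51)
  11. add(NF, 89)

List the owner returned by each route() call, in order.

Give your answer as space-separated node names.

Op 1: add NA@82 -> ring=[82:NA]
Op 2: route key 13: smallest pos >= 13 is 82 -> NA
Op 3: add NB@14 -> ring=[14:NB,82:NA]
Op 4: route key 21: smallest pos >= 21 is 82 -> NA
Op 5: route key 88: none >= 88, wrap to smallest pos 14 -> NB
Op 6: add NC@90 -> ring=[14:NB,82:NA,90:NC]
Op 7: route key 34: smallest pos >= 34 is 82 -> NA
Op 8: add ND@75 -> ring=[14:NB,75:ND,82:NA,90:NC]
Op 9: route key 44: smallest pos >= 44 is 75 -> ND
Op 10: add NE@51 -> ring=[14:NB,51:NE,75:ND,82:NA,90:NC]
Op 11: add NF@89 -> ring=[14:NB,51:NE,75:ND,82:NA,89:NF,90:NC]

Answer: NA NA NB NA ND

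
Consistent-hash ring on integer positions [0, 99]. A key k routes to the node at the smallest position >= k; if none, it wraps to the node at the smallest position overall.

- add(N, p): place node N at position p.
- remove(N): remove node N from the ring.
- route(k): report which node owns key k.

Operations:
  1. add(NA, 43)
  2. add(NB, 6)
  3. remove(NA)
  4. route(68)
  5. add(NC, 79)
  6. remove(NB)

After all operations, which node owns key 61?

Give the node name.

Op 1: add NA@43 -> ring=[43:NA]
Op 2: add NB@6 -> ring=[6:NB,43:NA]
Op 3: remove NA -> ring=[6:NB]
Op 4: route key 68: none >= 68, wrap to smallest pos 6 -> NB
Op 5: add NC@79 -> ring=[6:NB,79:NC]
Op 6: remove NB -> ring=[79:NC]
Final route key 61: smallest pos >= 61 is 79 -> NC

Answer: NC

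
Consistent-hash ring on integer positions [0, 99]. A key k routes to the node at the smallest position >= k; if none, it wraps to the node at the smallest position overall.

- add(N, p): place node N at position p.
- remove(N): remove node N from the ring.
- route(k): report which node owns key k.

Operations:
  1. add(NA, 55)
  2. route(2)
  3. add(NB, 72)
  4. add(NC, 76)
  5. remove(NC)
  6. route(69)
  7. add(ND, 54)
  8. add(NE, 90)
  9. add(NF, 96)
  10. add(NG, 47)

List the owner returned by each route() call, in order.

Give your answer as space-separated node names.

Op 1: add NA@55 -> ring=[55:NA]
Op 2: route key 2: smallest pos >= 2 is 55 -> NA
Op 3: add NB@72 -> ring=[55:NA,72:NB]
Op 4: add NC@76 -> ring=[55:NA,72:NB,76:NC]
Op 5: remove NC -> ring=[55:NA,72:NB]
Op 6: route key 69: smallest pos >= 69 is 72 -> NB
Op 7: add ND@54 -> ring=[54:ND,55:NA,72:NB]
Op 8: add NE@90 -> ring=[54:ND,55:NA,72:NB,90:NE]
Op 9: add NF@96 -> ring=[54:ND,55:NA,72:NB,90:NE,96:NF]
Op 10: add NG@47 -> ring=[47:NG,54:ND,55:NA,72:NB,90:NE,96:NF]

Answer: NA NB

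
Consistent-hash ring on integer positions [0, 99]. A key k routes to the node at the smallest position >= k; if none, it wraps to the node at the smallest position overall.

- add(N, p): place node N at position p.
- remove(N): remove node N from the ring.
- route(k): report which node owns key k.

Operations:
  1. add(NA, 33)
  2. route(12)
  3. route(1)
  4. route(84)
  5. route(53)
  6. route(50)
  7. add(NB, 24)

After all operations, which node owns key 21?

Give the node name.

Op 1: add NA@33 -> ring=[33:NA]
Op 2: route key 12: smallest pos >= 12 is 33 -> NA
Op 3: route key 1: smallest pos >= 1 is 33 -> NA
Op 4: route key 84: none >= 84, wrap to smallest pos 33 -> NA
Op 5: route key 53: none >= 53, wrap to smallest pos 33 -> NA
Op 6: route key 50: none >= 50, wrap to smallest pos 33 -> NA
Op 7: add NB@24 -> ring=[24:NB,33:NA]
Final route key 21: smallest pos >= 21 is 24 -> NB

Answer: NB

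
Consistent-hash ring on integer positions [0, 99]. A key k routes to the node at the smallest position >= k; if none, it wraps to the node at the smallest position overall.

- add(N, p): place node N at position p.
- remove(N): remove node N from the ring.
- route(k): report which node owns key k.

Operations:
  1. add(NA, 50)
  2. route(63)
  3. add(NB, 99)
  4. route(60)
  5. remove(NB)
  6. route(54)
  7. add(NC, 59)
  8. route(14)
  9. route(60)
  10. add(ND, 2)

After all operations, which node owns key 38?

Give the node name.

Answer: NA

Derivation:
Op 1: add NA@50 -> ring=[50:NA]
Op 2: route key 63: none >= 63, wrap to smallest pos 50 -> NA
Op 3: add NB@99 -> ring=[50:NA,99:NB]
Op 4: route key 60: smallest pos >= 60 is 99 -> NB
Op 5: remove NB -> ring=[50:NA]
Op 6: route key 54: none >= 54, wrap to smallest pos 50 -> NA
Op 7: add NC@59 -> ring=[50:NA,59:NC]
Op 8: route key 14: smallest pos >= 14 is 50 -> NA
Op 9: route key 60: none >= 60, wrap to smallest pos 50 -> NA
Op 10: add ND@2 -> ring=[2:ND,50:NA,59:NC]
Final route key 38: smallest pos >= 38 is 50 -> NA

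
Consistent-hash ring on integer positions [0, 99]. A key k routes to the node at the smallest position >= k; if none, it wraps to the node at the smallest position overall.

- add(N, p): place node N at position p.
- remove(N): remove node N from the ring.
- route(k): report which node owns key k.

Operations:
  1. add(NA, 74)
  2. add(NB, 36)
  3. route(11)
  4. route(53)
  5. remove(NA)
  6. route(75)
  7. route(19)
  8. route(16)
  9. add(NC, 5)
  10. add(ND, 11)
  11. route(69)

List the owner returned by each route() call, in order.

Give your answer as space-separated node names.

Answer: NB NA NB NB NB NC

Derivation:
Op 1: add NA@74 -> ring=[74:NA]
Op 2: add NB@36 -> ring=[36:NB,74:NA]
Op 3: route key 11: smallest pos >= 11 is 36 -> NB
Op 4: route key 53: smallest pos >= 53 is 74 -> NA
Op 5: remove NA -> ring=[36:NB]
Op 6: route key 75: none >= 75, wrap to smallest pos 36 -> NB
Op 7: route key 19: smallest pos >= 19 is 36 -> NB
Op 8: route key 16: smallest pos >= 16 is 36 -> NB
Op 9: add NC@5 -> ring=[5:NC,36:NB]
Op 10: add ND@11 -> ring=[5:NC,11:ND,36:NB]
Op 11: route key 69: none >= 69, wrap to smallest pos 5 -> NC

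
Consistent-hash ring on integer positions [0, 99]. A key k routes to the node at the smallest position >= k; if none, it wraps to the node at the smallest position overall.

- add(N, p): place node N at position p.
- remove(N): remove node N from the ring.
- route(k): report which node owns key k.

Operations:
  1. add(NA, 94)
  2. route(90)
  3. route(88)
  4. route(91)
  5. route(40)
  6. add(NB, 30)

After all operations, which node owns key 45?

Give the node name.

Op 1: add NA@94 -> ring=[94:NA]
Op 2: route key 90: smallest pos >= 90 is 94 -> NA
Op 3: route key 88: smallest pos >= 88 is 94 -> NA
Op 4: route key 91: smallest pos >= 91 is 94 -> NA
Op 5: route key 40: smallest pos >= 40 is 94 -> NA
Op 6: add NB@30 -> ring=[30:NB,94:NA]
Final route key 45: smallest pos >= 45 is 94 -> NA

Answer: NA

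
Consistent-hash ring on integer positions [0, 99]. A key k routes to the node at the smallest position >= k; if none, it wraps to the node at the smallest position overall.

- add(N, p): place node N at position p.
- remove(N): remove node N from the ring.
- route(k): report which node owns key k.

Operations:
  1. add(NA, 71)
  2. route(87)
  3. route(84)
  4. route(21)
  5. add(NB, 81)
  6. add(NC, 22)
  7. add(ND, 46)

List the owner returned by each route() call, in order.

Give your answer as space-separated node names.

Answer: NA NA NA

Derivation:
Op 1: add NA@71 -> ring=[71:NA]
Op 2: route key 87: none >= 87, wrap to smallest pos 71 -> NA
Op 3: route key 84: none >= 84, wrap to smallest pos 71 -> NA
Op 4: route key 21: smallest pos >= 21 is 71 -> NA
Op 5: add NB@81 -> ring=[71:NA,81:NB]
Op 6: add NC@22 -> ring=[22:NC,71:NA,81:NB]
Op 7: add ND@46 -> ring=[22:NC,46:ND,71:NA,81:NB]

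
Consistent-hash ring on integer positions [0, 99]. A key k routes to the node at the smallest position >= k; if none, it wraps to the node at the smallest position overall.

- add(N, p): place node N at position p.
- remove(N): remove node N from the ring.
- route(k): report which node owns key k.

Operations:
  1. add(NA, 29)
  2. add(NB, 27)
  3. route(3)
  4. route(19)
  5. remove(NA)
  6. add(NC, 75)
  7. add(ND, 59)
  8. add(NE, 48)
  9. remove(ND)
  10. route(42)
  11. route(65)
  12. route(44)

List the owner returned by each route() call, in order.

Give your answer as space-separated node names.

Op 1: add NA@29 -> ring=[29:NA]
Op 2: add NB@27 -> ring=[27:NB,29:NA]
Op 3: route key 3: smallest pos >= 3 is 27 -> NB
Op 4: route key 19: smallest pos >= 19 is 27 -> NB
Op 5: remove NA -> ring=[27:NB]
Op 6: add NC@75 -> ring=[27:NB,75:NC]
Op 7: add ND@59 -> ring=[27:NB,59:ND,75:NC]
Op 8: add NE@48 -> ring=[27:NB,48:NE,59:ND,75:NC]
Op 9: remove ND -> ring=[27:NB,48:NE,75:NC]
Op 10: route key 42: smallest pos >= 42 is 48 -> NE
Op 11: route key 65: smallest pos >= 65 is 75 -> NC
Op 12: route key 44: smallest pos >= 44 is 48 -> NE

Answer: NB NB NE NC NE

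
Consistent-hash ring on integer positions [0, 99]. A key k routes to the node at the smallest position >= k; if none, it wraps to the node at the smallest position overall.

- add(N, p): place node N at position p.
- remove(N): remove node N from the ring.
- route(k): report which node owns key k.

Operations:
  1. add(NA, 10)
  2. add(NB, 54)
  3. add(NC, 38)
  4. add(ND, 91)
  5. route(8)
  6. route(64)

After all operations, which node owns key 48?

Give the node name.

Answer: NB

Derivation:
Op 1: add NA@10 -> ring=[10:NA]
Op 2: add NB@54 -> ring=[10:NA,54:NB]
Op 3: add NC@38 -> ring=[10:NA,38:NC,54:NB]
Op 4: add ND@91 -> ring=[10:NA,38:NC,54:NB,91:ND]
Op 5: route key 8: smallest pos >= 8 is 10 -> NA
Op 6: route key 64: smallest pos >= 64 is 91 -> ND
Final route key 48: smallest pos >= 48 is 54 -> NB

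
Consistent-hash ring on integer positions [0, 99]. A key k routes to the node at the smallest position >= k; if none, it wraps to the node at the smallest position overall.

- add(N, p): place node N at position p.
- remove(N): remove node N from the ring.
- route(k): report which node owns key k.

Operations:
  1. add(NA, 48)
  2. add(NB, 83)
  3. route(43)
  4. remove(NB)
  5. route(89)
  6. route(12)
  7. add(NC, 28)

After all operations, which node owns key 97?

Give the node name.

Op 1: add NA@48 -> ring=[48:NA]
Op 2: add NB@83 -> ring=[48:NA,83:NB]
Op 3: route key 43: smallest pos >= 43 is 48 -> NA
Op 4: remove NB -> ring=[48:NA]
Op 5: route key 89: none >= 89, wrap to smallest pos 48 -> NA
Op 6: route key 12: smallest pos >= 12 is 48 -> NA
Op 7: add NC@28 -> ring=[28:NC,48:NA]
Final route key 97: none >= 97, wrap to smallest pos 28 -> NC

Answer: NC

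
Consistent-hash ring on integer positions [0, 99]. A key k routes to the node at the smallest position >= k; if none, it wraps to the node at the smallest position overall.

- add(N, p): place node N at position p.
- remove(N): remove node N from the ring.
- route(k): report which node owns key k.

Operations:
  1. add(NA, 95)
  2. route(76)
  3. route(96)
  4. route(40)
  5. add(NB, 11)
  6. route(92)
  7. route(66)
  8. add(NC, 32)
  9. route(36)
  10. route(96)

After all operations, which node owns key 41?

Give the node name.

Op 1: add NA@95 -> ring=[95:NA]
Op 2: route key 76: smallest pos >= 76 is 95 -> NA
Op 3: route key 96: none >= 96, wrap to smallest pos 95 -> NA
Op 4: route key 40: smallest pos >= 40 is 95 -> NA
Op 5: add NB@11 -> ring=[11:NB,95:NA]
Op 6: route key 92: smallest pos >= 92 is 95 -> NA
Op 7: route key 66: smallest pos >= 66 is 95 -> NA
Op 8: add NC@32 -> ring=[11:NB,32:NC,95:NA]
Op 9: route key 36: smallest pos >= 36 is 95 -> NA
Op 10: route key 96: none >= 96, wrap to smallest pos 11 -> NB
Final route key 41: smallest pos >= 41 is 95 -> NA

Answer: NA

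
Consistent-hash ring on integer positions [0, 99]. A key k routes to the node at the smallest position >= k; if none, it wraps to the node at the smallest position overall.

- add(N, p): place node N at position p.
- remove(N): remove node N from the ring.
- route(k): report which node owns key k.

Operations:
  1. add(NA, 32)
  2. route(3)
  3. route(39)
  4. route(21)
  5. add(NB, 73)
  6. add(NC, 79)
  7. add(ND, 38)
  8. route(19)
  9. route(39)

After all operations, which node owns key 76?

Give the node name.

Answer: NC

Derivation:
Op 1: add NA@32 -> ring=[32:NA]
Op 2: route key 3: smallest pos >= 3 is 32 -> NA
Op 3: route key 39: none >= 39, wrap to smallest pos 32 -> NA
Op 4: route key 21: smallest pos >= 21 is 32 -> NA
Op 5: add NB@73 -> ring=[32:NA,73:NB]
Op 6: add NC@79 -> ring=[32:NA,73:NB,79:NC]
Op 7: add ND@38 -> ring=[32:NA,38:ND,73:NB,79:NC]
Op 8: route key 19: smallest pos >= 19 is 32 -> NA
Op 9: route key 39: smallest pos >= 39 is 73 -> NB
Final route key 76: smallest pos >= 76 is 79 -> NC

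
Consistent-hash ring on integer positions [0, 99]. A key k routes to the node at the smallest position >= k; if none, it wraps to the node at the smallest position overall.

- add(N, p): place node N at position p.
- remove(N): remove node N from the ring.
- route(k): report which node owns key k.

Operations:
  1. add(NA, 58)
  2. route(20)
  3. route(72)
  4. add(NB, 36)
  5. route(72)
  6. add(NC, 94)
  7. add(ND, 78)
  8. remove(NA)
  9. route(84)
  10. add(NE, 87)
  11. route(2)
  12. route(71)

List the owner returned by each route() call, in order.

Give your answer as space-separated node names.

Answer: NA NA NB NC NB ND

Derivation:
Op 1: add NA@58 -> ring=[58:NA]
Op 2: route key 20: smallest pos >= 20 is 58 -> NA
Op 3: route key 72: none >= 72, wrap to smallest pos 58 -> NA
Op 4: add NB@36 -> ring=[36:NB,58:NA]
Op 5: route key 72: none >= 72, wrap to smallest pos 36 -> NB
Op 6: add NC@94 -> ring=[36:NB,58:NA,94:NC]
Op 7: add ND@78 -> ring=[36:NB,58:NA,78:ND,94:NC]
Op 8: remove NA -> ring=[36:NB,78:ND,94:NC]
Op 9: route key 84: smallest pos >= 84 is 94 -> NC
Op 10: add NE@87 -> ring=[36:NB,78:ND,87:NE,94:NC]
Op 11: route key 2: smallest pos >= 2 is 36 -> NB
Op 12: route key 71: smallest pos >= 71 is 78 -> ND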